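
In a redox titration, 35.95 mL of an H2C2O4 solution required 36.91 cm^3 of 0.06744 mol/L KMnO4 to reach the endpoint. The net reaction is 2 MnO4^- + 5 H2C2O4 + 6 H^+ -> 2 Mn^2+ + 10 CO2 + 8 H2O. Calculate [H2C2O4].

0.173 M

n(KMnO4) = 0.06744 x 0.03691 = 0.002489 mol.
From the balanced equation, 2 mol KMnO4 reacts with 5 mol H2C2O4, so n(H2C2O4) = 0.002489 x 5/2 = 0.006223 mol.
[H2C2O4] = 0.006223 / 0.03595 L = 0.173 M.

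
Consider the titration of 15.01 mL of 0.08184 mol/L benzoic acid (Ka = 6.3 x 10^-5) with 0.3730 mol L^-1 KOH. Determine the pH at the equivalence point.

n(C6H5COOH) = 0.08184 x 0.01501 = 0.001228 mol; V(KOH) at equivalence = 0.001228/0.3730 = 0.003293 L.
At equivalence all the acid is converted to C6H5COO-; total volume = 0.01501 + 0.003293 = 0.01830 L, so [C6H5COO-] = 0.001228/0.01830 = 0.06711 M.
Kb = Kw/Ka = 1.0e-14 / 6.3 x 10^-5 = 1.59e-10.
[OH^-] = sqrt(Kb x [C6H5COO-]) = sqrt(1.59e-10 x 0.06711) = 3.26e-6 M.
pOH = 5.49, so pH = 14.00 - 5.49 = 8.51.

8.51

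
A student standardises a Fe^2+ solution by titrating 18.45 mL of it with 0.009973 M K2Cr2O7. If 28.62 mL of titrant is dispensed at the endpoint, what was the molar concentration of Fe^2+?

n(K2Cr2O7) = 0.009973 x 0.02862 = 0.0002854 mol.
From the balanced equation, 1 mol K2Cr2O7 reacts with 6 mol Fe^2+, so n(Fe^2+) = 0.0002854 x 6/1 = 0.001713 mol.
[Fe^2+] = 0.001713 / 0.01845 L = 0.0928 M.

0.0928 M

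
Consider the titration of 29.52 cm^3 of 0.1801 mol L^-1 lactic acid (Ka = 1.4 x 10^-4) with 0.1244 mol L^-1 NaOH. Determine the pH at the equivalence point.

n(HC3H5O3) = 0.1801 x 0.02952 = 0.005317 mol; V(NaOH) at equivalence = 0.005317/0.1244 = 0.04274 L.
At equivalence all the acid is converted to C3H5O3-; total volume = 0.02952 + 0.04274 = 0.07226 L, so [C3H5O3-] = 0.005317/0.07226 = 0.07358 M.
Kb = Kw/Ka = 1.0e-14 / 1.4 x 10^-4 = 7.14e-11.
[OH^-] = sqrt(Kb x [C3H5O3-]) = sqrt(7.14e-11 x 0.07358) = 2.29e-6 M.
pOH = 5.64, so pH = 14.00 - 5.64 = 8.36.

8.36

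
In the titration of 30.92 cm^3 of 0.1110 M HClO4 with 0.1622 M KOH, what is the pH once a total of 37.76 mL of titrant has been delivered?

n(acid) = 0.1110 x 0.03092 = 0.003432 mol; n(KOH) added = 0.1622 x 0.03776 = 0.006125 mol.
Base is in excess by 0.006125 - 0.003432 = 0.002693 mol in a total volume of 0.06868 L.
[OH^-] = 0.002693/0.06868 = 0.03920 M, so pOH = 1.41 and pH = 14.00 - 1.41 = 12.59.

12.59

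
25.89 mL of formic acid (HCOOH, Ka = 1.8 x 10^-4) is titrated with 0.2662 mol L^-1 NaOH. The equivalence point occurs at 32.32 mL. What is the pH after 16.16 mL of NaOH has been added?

3.74

16.16 mL is exactly half the equivalence volume (32.32/2), i.e. the half-equivalence point.
There, n(HA) = n(A^-), so pH = pKa = -log(1.8 x 10^-4) = 3.74.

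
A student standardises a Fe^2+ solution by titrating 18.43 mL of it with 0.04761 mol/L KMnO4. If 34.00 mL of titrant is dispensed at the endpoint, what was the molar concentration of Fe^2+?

n(KMnO4) = 0.04761 x 0.03400 = 0.001619 mol.
From the balanced equation, 1 mol KMnO4 reacts with 5 mol Fe^2+, so n(Fe^2+) = 0.001619 x 5/1 = 0.008094 mol.
[Fe^2+] = 0.008094 / 0.01843 L = 0.439 M.

0.439 M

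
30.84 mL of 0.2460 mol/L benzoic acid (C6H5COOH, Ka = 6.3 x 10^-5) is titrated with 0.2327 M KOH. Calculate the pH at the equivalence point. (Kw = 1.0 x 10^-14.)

8.64

n(C6H5COOH) = 0.2460 x 0.03084 = 0.007587 mol; V(KOH) at equivalence = 0.007587/0.2327 = 0.03260 L.
At equivalence all the acid is converted to C6H5COO-; total volume = 0.03084 + 0.03260 = 0.06344 L, so [C6H5COO-] = 0.007587/0.06344 = 0.1196 M.
Kb = Kw/Ka = 1.0e-14 / 6.3 x 10^-5 = 1.59e-10.
[OH^-] = sqrt(Kb x [C6H5COO-]) = sqrt(1.59e-10 x 0.1196) = 4.36e-6 M.
pOH = 5.36, so pH = 14.00 - 5.36 = 8.64.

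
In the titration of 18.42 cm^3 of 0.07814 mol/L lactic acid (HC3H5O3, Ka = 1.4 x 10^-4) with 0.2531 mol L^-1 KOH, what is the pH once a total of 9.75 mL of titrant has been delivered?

12.56

n(acid) = 0.07814 x 0.01842 = 0.001439 mol; n(KOH) added = 0.2531 x 0.009750 = 0.002468 mol.
Base is in excess by 0.002468 - 0.001439 = 0.001028 mol in a total volume of 0.02817 L.
[OH^-] = 0.001028/0.02817 = 0.03651 M, so pOH = 1.44 and pH = 14.00 - 1.44 = 12.56.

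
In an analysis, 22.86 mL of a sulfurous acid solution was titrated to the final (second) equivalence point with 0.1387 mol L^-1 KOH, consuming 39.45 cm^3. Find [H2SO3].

n(KOH) = 0.1387 x 0.03945 = 0.005472 mol.
At the final (second) equivalence point, 2 mol OH^- react per mol H2SO3, so n(H2SO3) = 0.005472 / 2 = 0.002736 mol.
[H2SO3] = 0.002736 / 0.02286 L = 0.120 M.

0.120 M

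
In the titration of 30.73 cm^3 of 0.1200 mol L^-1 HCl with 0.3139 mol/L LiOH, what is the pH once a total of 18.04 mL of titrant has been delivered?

12.61

n(acid) = 0.1200 x 0.03073 = 0.003688 mol; n(LiOH) added = 0.3139 x 0.01804 = 0.005663 mol.
Base is in excess by 0.005663 - 0.003688 = 0.001975 mol in a total volume of 0.04877 L.
[OH^-] = 0.001975/0.04877 = 0.04050 M, so pOH = 1.39 and pH = 14.00 - 1.39 = 12.61.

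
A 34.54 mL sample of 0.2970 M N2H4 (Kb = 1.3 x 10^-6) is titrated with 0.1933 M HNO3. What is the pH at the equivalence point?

n(N2H4) = 0.2970 x 0.03454 = 0.01026 mol; V(HNO3) at equivalence = 0.01026/0.1933 = 0.05307 L.
At equivalence the base is fully converted to N2H5+; total volume = 0.08761 L, so [N2H5+] = 0.01026/0.08761 = 0.1171 M.
Ka(N2H5+) = Kw/Kb = 1.0e-14 / 1.3 x 10^-6 = 7.69e-9.
[H^+] = sqrt(Ka x [N2H5+]) = sqrt(7.69e-9 x 0.1171) = 3.00e-5 M.
pH = -log(3.00e-5) = 4.52.

4.52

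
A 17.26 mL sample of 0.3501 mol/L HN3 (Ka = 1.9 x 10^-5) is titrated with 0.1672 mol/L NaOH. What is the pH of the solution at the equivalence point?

8.89

n(HN3) = 0.3501 x 0.01726 = 0.006043 mol; V(NaOH) at equivalence = 0.006043/0.1672 = 0.03614 L.
At equivalence all the acid is converted to N3-; total volume = 0.01726 + 0.03614 = 0.05340 L, so [N3-] = 0.006043/0.05340 = 0.1132 M.
Kb = Kw/Ka = 1.0e-14 / 1.9 x 10^-5 = 5.26e-10.
[OH^-] = sqrt(Kb x [N3-]) = sqrt(5.26e-10 x 0.1132) = 7.72e-6 M.
pOH = 5.11, so pH = 14.00 - 5.11 = 8.89.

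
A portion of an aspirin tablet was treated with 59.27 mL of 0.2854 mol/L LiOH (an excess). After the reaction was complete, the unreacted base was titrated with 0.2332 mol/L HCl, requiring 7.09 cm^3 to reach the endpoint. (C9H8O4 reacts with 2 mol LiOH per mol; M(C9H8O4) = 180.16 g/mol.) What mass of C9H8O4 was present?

Total n(LiOH) added = 0.2854 x 0.05927 = 0.01692 mol.
n(HCl) used = 0.2332 x 0.007090 = 0.001653 mol, which equals the excess n(LiOH).
So n(LiOH) consumed by the sample = 0.01692 - 0.001653 = 0.01526 mol.
n(C9H8O4) = 0.01526 / 2 = 0.007631 mol.
mass = 0.007631 mol x 180.16 g/mol = 1.37 g.

1.37 g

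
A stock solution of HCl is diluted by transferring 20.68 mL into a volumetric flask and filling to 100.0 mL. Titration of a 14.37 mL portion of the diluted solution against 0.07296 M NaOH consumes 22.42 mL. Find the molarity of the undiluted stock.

0.550 M

n(NaOH) = 0.07296 x 0.02242 = 0.001636 mol.
n(HCl) in the aliquot = 0.001636 mol.
[diluted HCl] = 0.001636 / 0.01437 = 0.1138 M.
Dilution factor = 100.0/20.68 = 4.836, so [stock] = 0.1138 x 4.836 = 0.550 M.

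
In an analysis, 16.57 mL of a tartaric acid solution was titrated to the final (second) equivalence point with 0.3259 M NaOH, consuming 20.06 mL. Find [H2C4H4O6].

n(NaOH) = 0.3259 x 0.02006 = 0.006538 mol.
At the final (second) equivalence point, 2 mol OH^- react per mol H2C4H4O6, so n(H2C4H4O6) = 0.006538 / 2 = 0.003269 mol.
[H2C4H4O6] = 0.003269 / 0.01657 L = 0.197 M.

0.197 M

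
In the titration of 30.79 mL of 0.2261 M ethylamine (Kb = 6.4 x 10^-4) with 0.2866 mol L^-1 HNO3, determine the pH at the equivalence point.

n(C2H5NH2) = 0.2261 x 0.03079 = 0.006962 mol; V(HNO3) at equivalence = 0.006962/0.2866 = 0.02429 L.
At equivalence the base is fully converted to C2H5NH3+; total volume = 0.05508 L, so [C2H5NH3+] = 0.006962/0.05508 = 0.1264 M.
Ka(C2H5NH3+) = Kw/Kb = 1.0e-14 / 6.4 x 10^-4 = 1.56e-11.
[H^+] = sqrt(Ka x [C2H5NH3+]) = sqrt(1.56e-11 x 0.1264) = 1.41e-6 M.
pH = -log(1.41e-6) = 5.85.

5.85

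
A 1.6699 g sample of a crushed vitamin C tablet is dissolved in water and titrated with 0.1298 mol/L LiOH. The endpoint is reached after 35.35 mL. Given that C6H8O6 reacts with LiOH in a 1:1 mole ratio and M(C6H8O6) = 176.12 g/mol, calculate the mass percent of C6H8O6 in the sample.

48.4%

n(LiOH) = 0.1298 x 0.03535 = 0.004588 mol.
n(C6H8O6) = 0.004588 / 1 = 0.004588 mol.
mass of C6H8O6 = 0.004588 x 176.12 = 0.8081 g.
% purity = 0.8081 / 1.6699 x 100 = 48.4%.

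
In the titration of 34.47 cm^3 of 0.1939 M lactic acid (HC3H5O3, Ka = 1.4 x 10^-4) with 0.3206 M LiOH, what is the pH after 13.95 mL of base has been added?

4.16

Initial n(HC3H5O3) = 0.1939 x 0.03447 = 0.006684 mol.
n(LiOH) added = 0.3206 x 0.01395 = 0.004472 mol, converting that many moles of HC3H5O3 to C3H5O3-.
Remaining n(HC3H5O3) = 0.002211 mol; n(C3H5O3-) = 0.004472 mol.
By Henderson-Hasselbalch, pH = pKa + log([A^-]/[HA]) = 3.85 + log(0.004472/0.002211) = 3.85 + (+0.31) = 4.16.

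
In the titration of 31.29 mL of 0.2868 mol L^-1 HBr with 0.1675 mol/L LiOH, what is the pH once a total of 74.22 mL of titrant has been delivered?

12.52

n(acid) = 0.2868 x 0.03129 = 0.008974 mol; n(LiOH) added = 0.1675 x 0.07422 = 0.01243 mol.
Base is in excess by 0.01243 - 0.008974 = 0.003458 mol in a total volume of 0.1055 L.
[OH^-] = 0.003458/0.1055 = 0.03277 M, so pOH = 1.48 and pH = 14.00 - 1.48 = 12.52.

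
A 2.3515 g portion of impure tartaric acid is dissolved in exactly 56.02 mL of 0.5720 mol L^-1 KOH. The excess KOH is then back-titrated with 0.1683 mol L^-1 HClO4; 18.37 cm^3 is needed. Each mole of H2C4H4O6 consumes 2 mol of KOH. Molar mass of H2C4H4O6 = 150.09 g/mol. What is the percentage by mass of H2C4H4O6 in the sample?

92.4%

Total n(KOH) added = 0.5720 x 0.05602 = 0.03204 mol.
n(HClO4) used = 0.1683 x 0.01837 = 0.003092 mol, which equals the excess n(KOH).
So n(KOH) consumed by the sample = 0.03204 - 0.003092 = 0.02895 mol.
n(H2C4H4O6) = 0.02895 / 2 = 0.01448 mol.
mass H2C4H4O6 = 0.01448 x 150.09 = 2.173 g, so %H2C4H4O6 = 2.173/2.3515 x 100 = 92.4%.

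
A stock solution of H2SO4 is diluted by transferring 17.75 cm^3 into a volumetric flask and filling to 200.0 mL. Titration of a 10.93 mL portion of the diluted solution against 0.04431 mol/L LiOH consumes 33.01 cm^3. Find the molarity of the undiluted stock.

n(LiOH) = 0.04431 x 0.03301 = 0.001463 mol.
n(H2SO4) in the aliquot = 0.001463 x 1/2 = 0.0007313 mol.
[diluted H2SO4] = 0.0007313 / 0.01093 = 0.06691 M.
Dilution factor = 200.0/17.75 = 11.27, so [stock] = 0.06691 x 11.27 = 0.754 M.

0.754 M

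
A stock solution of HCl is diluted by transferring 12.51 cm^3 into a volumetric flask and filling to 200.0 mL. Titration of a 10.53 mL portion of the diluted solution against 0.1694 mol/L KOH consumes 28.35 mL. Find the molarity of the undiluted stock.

7.29 M

n(KOH) = 0.1694 x 0.02835 = 0.004802 mol.
n(HCl) in the aliquot = 0.004802 mol.
[diluted HCl] = 0.004802 / 0.01053 = 0.4561 M.
Dilution factor = 200.0/12.51 = 15.99, so [stock] = 0.4561 x 15.99 = 7.29 M.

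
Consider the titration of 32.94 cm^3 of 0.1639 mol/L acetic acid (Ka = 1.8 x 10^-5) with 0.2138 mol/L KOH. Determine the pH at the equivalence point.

8.86

n(CH3COOH) = 0.1639 x 0.03294 = 0.005399 mol; V(KOH) at equivalence = 0.005399/0.2138 = 0.02525 L.
At equivalence all the acid is converted to CH3COO-; total volume = 0.03294 + 0.02525 = 0.05819 L, so [CH3COO-] = 0.005399/0.05819 = 0.09278 M.
Kb = Kw/Ka = 1.0e-14 / 1.8 x 10^-5 = 5.56e-10.
[OH^-] = sqrt(Kb x [CH3COO-]) = sqrt(5.56e-10 x 0.09278) = 7.18e-6 M.
pOH = 5.14, so pH = 14.00 - 5.14 = 8.86.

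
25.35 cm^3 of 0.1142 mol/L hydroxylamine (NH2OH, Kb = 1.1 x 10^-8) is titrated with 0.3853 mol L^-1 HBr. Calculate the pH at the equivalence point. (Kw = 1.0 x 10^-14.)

3.55

n(NH2OH) = 0.1142 x 0.02535 = 0.002895 mol; V(HBr) at equivalence = 0.002895/0.3853 = 0.007514 L.
At equivalence the base is fully converted to NH3OH+; total volume = 0.03286 L, so [NH3OH+] = 0.002895/0.03286 = 0.08809 M.
Ka(NH3OH+) = Kw/Kb = 1.0e-14 / 1.1 x 10^-8 = 9.09e-7.
[H^+] = sqrt(Ka x [NH3OH+]) = sqrt(9.09e-7 x 0.08809) = 0.000283 M.
pH = -log(0.000283) = 3.55.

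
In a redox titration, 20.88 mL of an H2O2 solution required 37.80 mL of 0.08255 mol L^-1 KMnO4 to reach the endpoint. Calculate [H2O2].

0.374 M

n(KMnO4) = 0.08255 x 0.03780 = 0.003120 mol.
From the balanced equation, 2 mol KMnO4 reacts with 5 mol H2O2, so n(H2O2) = 0.003120 x 5/2 = 0.007801 mol.
[H2O2] = 0.007801 / 0.02088 L = 0.374 M.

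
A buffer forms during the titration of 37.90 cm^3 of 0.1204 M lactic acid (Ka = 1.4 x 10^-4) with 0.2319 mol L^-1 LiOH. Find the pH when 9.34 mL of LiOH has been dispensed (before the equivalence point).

Initial n(HC3H5O3) = 0.1204 x 0.03790 = 0.004563 mol.
n(LiOH) added = 0.2319 x 0.009340 = 0.002166 mol, converting that many moles of HC3H5O3 to C3H5O3-.
Remaining n(HC3H5O3) = 0.002397 mol; n(C3H5O3-) = 0.002166 mol.
By Henderson-Hasselbalch, pH = pKa + log([A^-]/[HA]) = 3.85 + log(0.002166/0.002397) = 3.85 + (-0.04) = 3.81.

3.81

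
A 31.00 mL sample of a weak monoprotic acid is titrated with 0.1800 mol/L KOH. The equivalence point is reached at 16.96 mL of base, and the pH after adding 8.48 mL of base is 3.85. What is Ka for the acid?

8.48 mL is half of the equivalence volume, so this is the half-equivalence point where [HA] = [A^-].
At half-equivalence pH = pKa, so pKa = 3.85.
Ka = 10^(-3.85) = 1.4 x 10^-4.

1.4 x 10^-4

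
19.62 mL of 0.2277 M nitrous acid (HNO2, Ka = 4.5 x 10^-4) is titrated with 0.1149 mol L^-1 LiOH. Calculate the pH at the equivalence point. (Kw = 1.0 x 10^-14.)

n(HNO2) = 0.2277 x 0.01962 = 0.004467 mol; V(LiOH) at equivalence = 0.004467/0.1149 = 0.03888 L.
At equivalence all the acid is converted to NO2-; total volume = 0.01962 + 0.03888 = 0.05850 L, so [NO2-] = 0.004467/0.05850 = 0.07637 M.
Kb = Kw/Ka = 1.0e-14 / 4.5 x 10^-4 = 2.22e-11.
[OH^-] = sqrt(Kb x [NO2-]) = sqrt(2.22e-11 x 0.07637) = 1.30e-6 M.
pOH = 5.89, so pH = 14.00 - 5.89 = 8.11.

8.11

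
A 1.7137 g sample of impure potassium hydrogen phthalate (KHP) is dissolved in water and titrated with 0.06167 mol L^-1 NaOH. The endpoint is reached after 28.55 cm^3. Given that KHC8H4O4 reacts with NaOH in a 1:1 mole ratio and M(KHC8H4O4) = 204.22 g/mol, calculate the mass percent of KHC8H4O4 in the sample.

n(NaOH) = 0.06167 x 0.02855 = 0.001761 mol.
n(KHC8H4O4) = 0.001761 / 1 = 0.001761 mol.
mass of KHC8H4O4 = 0.001761 x 204.22 = 0.3596 g.
% purity = 0.3596 / 1.7137 x 100 = 21.0%.

21.0%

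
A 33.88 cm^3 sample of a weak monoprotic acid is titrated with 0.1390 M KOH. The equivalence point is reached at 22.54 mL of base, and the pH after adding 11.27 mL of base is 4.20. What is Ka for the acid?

11.27 mL is half of the equivalence volume, so this is the half-equivalence point where [HA] = [A^-].
At half-equivalence pH = pKa, so pKa = 4.20.
Ka = 10^(-4.20) = 6.3 x 10^-5.

6.3 x 10^-5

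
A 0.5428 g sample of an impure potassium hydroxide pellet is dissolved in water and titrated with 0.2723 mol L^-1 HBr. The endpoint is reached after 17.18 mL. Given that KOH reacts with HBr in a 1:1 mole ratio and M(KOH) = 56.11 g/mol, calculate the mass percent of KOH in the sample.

48.4%

n(HBr) = 0.2723 x 0.01718 = 0.004678 mol.
n(KOH) = 0.004678 / 1 = 0.004678 mol.
mass of KOH = 0.004678 x 56.11 = 0.2625 g.
% purity = 0.2625 / 0.5428 x 100 = 48.4%.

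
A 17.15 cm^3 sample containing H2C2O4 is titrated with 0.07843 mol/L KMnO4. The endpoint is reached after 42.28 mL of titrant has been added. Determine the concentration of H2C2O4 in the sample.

0.483 M

n(KMnO4) = 0.07843 x 0.04228 = 0.003316 mol.
From the balanced equation, 2 mol KMnO4 reacts with 5 mol H2C2O4, so n(H2C2O4) = 0.003316 x 5/2 = 0.008290 mol.
[H2C2O4] = 0.008290 / 0.01715 L = 0.483 M.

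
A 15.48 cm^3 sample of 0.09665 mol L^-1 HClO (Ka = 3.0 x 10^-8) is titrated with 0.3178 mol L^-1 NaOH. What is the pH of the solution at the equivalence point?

10.20

n(HClO) = 0.09665 x 0.01548 = 0.001496 mol; V(NaOH) at equivalence = 0.001496/0.3178 = 0.004708 L.
At equivalence all the acid is converted to ClO-; total volume = 0.01548 + 0.004708 = 0.02019 L, so [ClO-] = 0.001496/0.02019 = 0.07411 M.
Kb = Kw/Ka = 1.0e-14 / 3.0 x 10^-8 = 3.33e-7.
[OH^-] = sqrt(Kb x [ClO-]) = sqrt(3.33e-7 x 0.07411) = 0.000157 M.
pOH = 3.80, so pH = 14.00 - 3.80 = 10.20.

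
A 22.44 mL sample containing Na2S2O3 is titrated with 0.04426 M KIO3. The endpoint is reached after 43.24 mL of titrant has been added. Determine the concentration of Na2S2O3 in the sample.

0.512 M

n(KIO3) = 0.04426 x 0.04324 = 0.001914 mol.
From the balanced equation, 1 mol KIO3 reacts with 6 mol Na2S2O3, so n(Na2S2O3) = 0.001914 x 6/1 = 0.01148 mol.
[Na2S2O3] = 0.01148 / 0.02244 L = 0.512 M.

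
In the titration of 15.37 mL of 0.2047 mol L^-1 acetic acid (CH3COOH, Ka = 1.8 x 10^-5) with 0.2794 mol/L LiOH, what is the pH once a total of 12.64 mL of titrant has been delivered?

12.14

n(acid) = 0.2047 x 0.01537 = 0.003146 mol; n(LiOH) added = 0.2794 x 0.01264 = 0.003532 mol.
Base is in excess by 0.003532 - 0.003146 = 0.0003854 mol in a total volume of 0.02801 L.
[OH^-] = 0.0003854/0.02801 = 0.01376 M, so pOH = 1.86 and pH = 14.00 - 1.86 = 12.14.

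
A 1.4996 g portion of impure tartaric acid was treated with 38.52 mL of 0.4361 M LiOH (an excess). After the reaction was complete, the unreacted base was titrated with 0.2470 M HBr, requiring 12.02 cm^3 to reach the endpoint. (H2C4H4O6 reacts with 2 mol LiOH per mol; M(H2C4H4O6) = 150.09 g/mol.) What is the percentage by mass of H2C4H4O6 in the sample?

Total n(LiOH) added = 0.4361 x 0.03852 = 0.01680 mol.
n(HBr) used = 0.2470 x 0.01202 = 0.002969 mol, which equals the excess n(LiOH).
So n(LiOH) consumed by the sample = 0.01680 - 0.002969 = 0.01383 mol.
n(H2C4H4O6) = 0.01383 / 2 = 0.006915 mol.
mass H2C4H4O6 = 0.006915 x 150.09 = 1.038 g, so %H2C4H4O6 = 1.038/1.4996 x 100 = 69.2%.

69.2%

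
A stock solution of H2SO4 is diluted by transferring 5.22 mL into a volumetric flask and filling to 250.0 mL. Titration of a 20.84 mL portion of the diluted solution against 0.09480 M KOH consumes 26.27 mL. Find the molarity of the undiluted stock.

n(KOH) = 0.09480 x 0.02627 = 0.002490 mol.
n(H2SO4) in the aliquot = 0.002490 x 1/2 = 0.001245 mol.
[diluted H2SO4] = 0.001245 / 0.02084 = 0.05975 M.
Dilution factor = 250.0/5.220 = 47.89, so [stock] = 0.05975 x 47.89 = 2.86 M.

2.86 M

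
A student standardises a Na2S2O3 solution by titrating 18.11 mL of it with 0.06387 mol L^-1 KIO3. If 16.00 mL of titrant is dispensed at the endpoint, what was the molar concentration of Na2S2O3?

0.339 M

n(KIO3) = 0.06387 x 0.01600 = 0.001022 mol.
From the balanced equation, 1 mol KIO3 reacts with 6 mol Na2S2O3, so n(Na2S2O3) = 0.001022 x 6/1 = 0.006132 mol.
[Na2S2O3] = 0.006132 / 0.01811 L = 0.339 M.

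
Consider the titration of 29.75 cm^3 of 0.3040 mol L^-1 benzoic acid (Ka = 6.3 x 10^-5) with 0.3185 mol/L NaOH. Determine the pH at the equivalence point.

n(C6H5COOH) = 0.3040 x 0.02975 = 0.009044 mol; V(NaOH) at equivalence = 0.009044/0.3185 = 0.02840 L.
At equivalence all the acid is converted to C6H5COO-; total volume = 0.02975 + 0.02840 = 0.05815 L, so [C6H5COO-] = 0.009044/0.05815 = 0.1555 M.
Kb = Kw/Ka = 1.0e-14 / 6.3 x 10^-5 = 1.59e-10.
[OH^-] = sqrt(Kb x [C6H5COO-]) = sqrt(1.59e-10 x 0.1555) = 4.97e-6 M.
pOH = 5.30, so pH = 14.00 - 5.30 = 8.70.

8.70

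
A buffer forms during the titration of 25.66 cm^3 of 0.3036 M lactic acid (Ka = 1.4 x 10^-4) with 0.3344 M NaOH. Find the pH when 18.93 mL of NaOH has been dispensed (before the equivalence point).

Initial n(HC3H5O3) = 0.3036 x 0.02566 = 0.007790 mol.
n(NaOH) added = 0.3344 x 0.01893 = 0.006330 mol, converting that many moles of HC3H5O3 to C3H5O3-.
Remaining n(HC3H5O3) = 0.001460 mol; n(C3H5O3-) = 0.006330 mol.
By Henderson-Hasselbalch, pH = pKa + log([A^-]/[HA]) = 3.85 + log(0.006330/0.001460) = 3.85 + (+0.64) = 4.49.

4.49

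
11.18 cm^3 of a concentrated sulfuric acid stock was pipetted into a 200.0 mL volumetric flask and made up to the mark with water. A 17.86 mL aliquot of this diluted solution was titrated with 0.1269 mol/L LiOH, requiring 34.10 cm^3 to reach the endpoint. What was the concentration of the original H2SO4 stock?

n(LiOH) = 0.1269 x 0.03410 = 0.004327 mol.
n(H2SO4) in the aliquot = 0.004327 x 1/2 = 0.002164 mol.
[diluted H2SO4] = 0.002164 / 0.01786 = 0.1211 M.
Dilution factor = 200.0/11.18 = 17.89, so [stock] = 0.1211 x 17.89 = 2.17 M.

2.17 M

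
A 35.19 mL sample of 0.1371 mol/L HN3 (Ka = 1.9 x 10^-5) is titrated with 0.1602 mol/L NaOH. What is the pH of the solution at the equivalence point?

n(HN3) = 0.1371 x 0.03519 = 0.004825 mol; V(NaOH) at equivalence = 0.004825/0.1602 = 0.03012 L.
At equivalence all the acid is converted to N3-; total volume = 0.03519 + 0.03012 = 0.06531 L, so [N3-] = 0.004825/0.06531 = 0.07388 M.
Kb = Kw/Ka = 1.0e-14 / 1.9 x 10^-5 = 5.26e-10.
[OH^-] = sqrt(Kb x [N3-]) = sqrt(5.26e-10 x 0.07388) = 6.24e-6 M.
pOH = 5.21, so pH = 14.00 - 5.21 = 8.79.

8.79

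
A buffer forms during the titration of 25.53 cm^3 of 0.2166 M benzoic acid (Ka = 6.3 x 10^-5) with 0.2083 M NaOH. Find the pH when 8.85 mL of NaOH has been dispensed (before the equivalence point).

Initial n(C6H5COOH) = 0.2166 x 0.02553 = 0.005530 mol.
n(NaOH) added = 0.2083 x 0.008850 = 0.001843 mol, converting that many moles of C6H5COOH to C6H5COO-.
Remaining n(C6H5COOH) = 0.003686 mol; n(C6H5COO-) = 0.001843 mol.
By Henderson-Hasselbalch, pH = pKa + log([A^-]/[HA]) = 4.20 + log(0.001843/0.003686) = 4.20 + (-0.30) = 3.90.

3.90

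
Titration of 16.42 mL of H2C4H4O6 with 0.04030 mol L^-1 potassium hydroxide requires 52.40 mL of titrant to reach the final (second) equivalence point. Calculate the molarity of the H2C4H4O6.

n(KOH) = 0.04030 x 0.05240 = 0.002112 mol.
At the final (second) equivalence point, 2 mol OH^- react per mol H2C4H4O6, so n(H2C4H4O6) = 0.002112 / 2 = 0.001056 mol.
[H2C4H4O6] = 0.001056 / 0.01642 L = 0.0643 M.

0.0643 M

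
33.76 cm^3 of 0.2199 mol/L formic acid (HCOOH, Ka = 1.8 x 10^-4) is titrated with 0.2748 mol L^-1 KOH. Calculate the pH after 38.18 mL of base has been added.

n(acid) = 0.2199 x 0.03376 = 0.007424 mol; n(KOH) added = 0.2748 x 0.03818 = 0.01049 mol.
Base is in excess by 0.01049 - 0.007424 = 0.003068 mol in a total volume of 0.07194 L.
[OH^-] = 0.003068/0.07194 = 0.04265 M, so pOH = 1.37 and pH = 14.00 - 1.37 = 12.63.

12.63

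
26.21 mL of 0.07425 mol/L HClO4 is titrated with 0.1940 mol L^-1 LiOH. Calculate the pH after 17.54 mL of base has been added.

12.52

n(acid) = 0.07425 x 0.02621 = 0.001946 mol; n(LiOH) added = 0.1940 x 0.01754 = 0.003403 mol.
Base is in excess by 0.003403 - 0.001946 = 0.001457 mol in a total volume of 0.04375 L.
[OH^-] = 0.001457/0.04375 = 0.03330 M, so pOH = 1.48 and pH = 14.00 - 1.48 = 12.52.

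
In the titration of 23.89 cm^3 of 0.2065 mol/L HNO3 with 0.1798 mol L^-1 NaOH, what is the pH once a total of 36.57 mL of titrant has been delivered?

12.43

n(acid) = 0.2065 x 0.02389 = 0.004933 mol; n(NaOH) added = 0.1798 x 0.03657 = 0.006575 mol.
Base is in excess by 0.006575 - 0.004933 = 0.001642 mol in a total volume of 0.06046 L.
[OH^-] = 0.001642/0.06046 = 0.02716 M, so pOH = 1.57 and pH = 14.00 - 1.57 = 12.43.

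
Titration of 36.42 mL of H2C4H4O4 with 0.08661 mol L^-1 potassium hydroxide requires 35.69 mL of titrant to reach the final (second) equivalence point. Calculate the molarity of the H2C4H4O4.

n(KOH) = 0.08661 x 0.03569 = 0.003091 mol.
At the final (second) equivalence point, 2 mol OH^- react per mol H2C4H4O4, so n(H2C4H4O4) = 0.003091 / 2 = 0.001546 mol.
[H2C4H4O4] = 0.001546 / 0.03642 L = 0.0424 M.

0.0424 M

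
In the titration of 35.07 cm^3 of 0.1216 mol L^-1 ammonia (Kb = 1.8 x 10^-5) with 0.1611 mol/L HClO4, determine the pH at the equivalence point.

n(NH3) = 0.1216 x 0.03507 = 0.004265 mol; V(HClO4) at equivalence = 0.004265/0.1611 = 0.02647 L.
At equivalence the base is fully converted to NH4+; total volume = 0.06154 L, so [NH4+] = 0.004265/0.06154 = 0.06930 M.
Ka(NH4+) = Kw/Kb = 1.0e-14 / 1.8 x 10^-5 = 5.56e-10.
[H^+] = sqrt(Ka x [NH4+]) = sqrt(5.56e-10 x 0.06930) = 6.20e-6 M.
pH = -log(6.20e-6) = 5.21.

5.21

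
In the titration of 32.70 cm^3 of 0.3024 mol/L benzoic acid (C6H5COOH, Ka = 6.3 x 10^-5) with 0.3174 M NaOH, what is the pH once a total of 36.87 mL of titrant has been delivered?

12.42

n(acid) = 0.3024 x 0.03270 = 0.009888 mol; n(NaOH) added = 0.3174 x 0.03687 = 0.01170 mol.
Base is in excess by 0.01170 - 0.009888 = 0.001814 mol in a total volume of 0.06957 L.
[OH^-] = 0.001814/0.06957 = 0.02608 M, so pOH = 1.58 and pH = 14.00 - 1.58 = 12.42.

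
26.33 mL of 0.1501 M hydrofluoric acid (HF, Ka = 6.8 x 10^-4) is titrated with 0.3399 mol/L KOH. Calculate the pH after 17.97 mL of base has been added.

n(acid) = 0.1501 x 0.02633 = 0.003952 mol; n(KOH) added = 0.3399 x 0.01797 = 0.006108 mol.
Base is in excess by 0.006108 - 0.003952 = 0.002156 mol in a total volume of 0.04430 L.
[OH^-] = 0.002156/0.04430 = 0.04867 M, so pOH = 1.31 and pH = 14.00 - 1.31 = 12.69.

12.69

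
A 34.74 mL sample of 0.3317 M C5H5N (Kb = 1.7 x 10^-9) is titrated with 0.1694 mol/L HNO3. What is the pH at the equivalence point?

3.09

n(C5H5N) = 0.3317 x 0.03474 = 0.01152 mol; V(HNO3) at equivalence = 0.01152/0.1694 = 0.06802 L.
At equivalence the base is fully converted to C5H5NH+; total volume = 0.1028 L, so [C5H5NH+] = 0.01152/0.1028 = 0.1121 M.
Ka(C5H5NH+) = Kw/Kb = 1.0e-14 / 1.7 x 10^-9 = 5.88e-6.
[H^+] = sqrt(Ka x [C5H5NH+]) = sqrt(5.88e-6 x 0.1121) = 0.000812 M.
pH = -log(0.000812) = 3.09.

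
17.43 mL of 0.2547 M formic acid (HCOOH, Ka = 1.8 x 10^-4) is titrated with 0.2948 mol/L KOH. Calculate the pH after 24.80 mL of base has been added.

n(acid) = 0.2547 x 0.01743 = 0.004439 mol; n(KOH) added = 0.2948 x 0.02480 = 0.007311 mol.
Base is in excess by 0.007311 - 0.004439 = 0.002872 mol in a total volume of 0.04223 L.
[OH^-] = 0.002872/0.04223 = 0.06800 M, so pOH = 1.17 and pH = 14.00 - 1.17 = 12.83.

12.83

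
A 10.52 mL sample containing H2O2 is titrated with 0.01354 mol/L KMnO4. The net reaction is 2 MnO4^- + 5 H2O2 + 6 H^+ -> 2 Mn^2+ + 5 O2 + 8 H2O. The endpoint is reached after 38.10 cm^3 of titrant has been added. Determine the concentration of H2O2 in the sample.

0.123 M

n(KMnO4) = 0.01354 x 0.03810 = 0.0005159 mol.
From the balanced equation, 2 mol KMnO4 reacts with 5 mol H2O2, so n(H2O2) = 0.0005159 x 5/2 = 0.001290 mol.
[H2O2] = 0.001290 / 0.01052 L = 0.123 M.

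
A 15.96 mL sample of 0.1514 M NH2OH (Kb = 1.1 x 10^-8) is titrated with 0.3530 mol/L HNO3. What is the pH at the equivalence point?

3.51

n(NH2OH) = 0.1514 x 0.01596 = 0.002416 mol; V(HNO3) at equivalence = 0.002416/0.3530 = 0.006845 L.
At equivalence the base is fully converted to NH3OH+; total volume = 0.02281 L, so [NH3OH+] = 0.002416/0.02281 = 0.1060 M.
Ka(NH3OH+) = Kw/Kb = 1.0e-14 / 1.1 x 10^-8 = 9.09e-7.
[H^+] = sqrt(Ka x [NH3OH+]) = sqrt(9.09e-7 x 0.1060) = 0.000310 M.
pH = -log(0.000310) = 3.51.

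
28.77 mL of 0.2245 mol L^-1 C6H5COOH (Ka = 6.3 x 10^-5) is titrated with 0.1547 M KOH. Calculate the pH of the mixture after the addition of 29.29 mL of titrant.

4.57

Initial n(C6H5COOH) = 0.2245 x 0.02877 = 0.006459 mol.
n(KOH) added = 0.1547 x 0.02929 = 0.004531 mol, converting that many moles of C6H5COOH to C6H5COO-.
Remaining n(C6H5COOH) = 0.001928 mol; n(C6H5COO-) = 0.004531 mol.
By Henderson-Hasselbalch, pH = pKa + log([A^-]/[HA]) = 4.20 + log(0.004531/0.001928) = 4.20 + (+0.37) = 4.57.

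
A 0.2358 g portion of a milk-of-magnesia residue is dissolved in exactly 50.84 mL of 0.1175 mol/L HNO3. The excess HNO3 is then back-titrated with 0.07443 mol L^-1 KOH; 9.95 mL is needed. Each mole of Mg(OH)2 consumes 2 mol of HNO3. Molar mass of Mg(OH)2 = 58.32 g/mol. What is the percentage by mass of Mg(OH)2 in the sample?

Total n(HNO3) added = 0.1175 x 0.05084 = 0.005974 mol.
n(KOH) used = 0.07443 x 0.009950 = 0.0007406 mol, which equals the excess n(HNO3).
So n(HNO3) consumed by the sample = 0.005974 - 0.0007406 = 0.005233 mol.
n(Mg(OH)2) = 0.005233 / 2 = 0.002617 mol.
mass Mg(OH)2 = 0.002617 x 58.32 = 0.1526 g, so %Mg(OH)2 = 0.1526/0.2358 x 100 = 64.7%.

64.7%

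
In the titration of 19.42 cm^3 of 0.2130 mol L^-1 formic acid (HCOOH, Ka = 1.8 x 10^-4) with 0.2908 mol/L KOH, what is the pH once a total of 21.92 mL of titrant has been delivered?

n(acid) = 0.2130 x 0.01942 = 0.004136 mol; n(KOH) added = 0.2908 x 0.02192 = 0.006374 mol.
Base is in excess by 0.006374 - 0.004136 = 0.002238 mol in a total volume of 0.04134 L.
[OH^-] = 0.002238/0.04134 = 0.05413 M, so pOH = 1.27 and pH = 14.00 - 1.27 = 12.73.

12.73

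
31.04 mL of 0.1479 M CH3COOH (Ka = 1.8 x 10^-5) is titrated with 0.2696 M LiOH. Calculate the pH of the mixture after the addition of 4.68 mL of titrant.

Initial n(CH3COOH) = 0.1479 x 0.03104 = 0.004591 mol.
n(LiOH) added = 0.2696 x 0.004680 = 0.001262 mol, converting that many moles of CH3COOH to CH3COO-.
Remaining n(CH3COOH) = 0.003329 mol; n(CH3COO-) = 0.001262 mol.
By Henderson-Hasselbalch, pH = pKa + log([A^-]/[HA]) = 4.74 + log(0.001262/0.003329) = 4.74 + (-0.42) = 4.32.

4.32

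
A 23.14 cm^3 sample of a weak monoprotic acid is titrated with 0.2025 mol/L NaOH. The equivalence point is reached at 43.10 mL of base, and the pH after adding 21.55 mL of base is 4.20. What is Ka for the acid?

21.55 mL is half of the equivalence volume, so this is the half-equivalence point where [HA] = [A^-].
At half-equivalence pH = pKa, so pKa = 4.20.
Ka = 10^(-4.20) = 6.3 x 10^-5.

6.3 x 10^-5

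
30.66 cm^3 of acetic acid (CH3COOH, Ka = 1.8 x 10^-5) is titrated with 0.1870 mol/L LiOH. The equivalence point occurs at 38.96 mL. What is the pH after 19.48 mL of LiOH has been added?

4.74

19.48 mL is exactly half the equivalence volume (38.96/2), i.e. the half-equivalence point.
There, n(HA) = n(A^-), so pH = pKa = -log(1.8 x 10^-5) = 4.74.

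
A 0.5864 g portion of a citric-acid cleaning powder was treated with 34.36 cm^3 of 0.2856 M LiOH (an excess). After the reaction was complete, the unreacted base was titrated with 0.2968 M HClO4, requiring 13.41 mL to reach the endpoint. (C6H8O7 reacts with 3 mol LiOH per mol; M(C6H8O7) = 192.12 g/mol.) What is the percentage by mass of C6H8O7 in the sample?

63.7%

Total n(LiOH) added = 0.2856 x 0.03436 = 0.009813 mol.
n(HClO4) used = 0.2968 x 0.01341 = 0.003980 mol, which equals the excess n(LiOH).
So n(LiOH) consumed by the sample = 0.009813 - 0.003980 = 0.005833 mol.
n(C6H8O7) = 0.005833 / 3 = 0.001944 mol.
mass C6H8O7 = 0.001944 x 192.12 = 0.3736 g, so %C6H8O7 = 0.3736/0.5864 x 100 = 63.7%.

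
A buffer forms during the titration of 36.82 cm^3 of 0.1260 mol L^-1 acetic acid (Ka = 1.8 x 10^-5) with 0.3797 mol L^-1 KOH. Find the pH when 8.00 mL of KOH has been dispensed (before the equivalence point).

5.02

Initial n(CH3COOH) = 0.1260 x 0.03682 = 0.004639 mol.
n(KOH) added = 0.3797 x 0.008000 = 0.003038 mol, converting that many moles of CH3COOH to CH3COO-.
Remaining n(CH3COOH) = 0.001602 mol; n(CH3COO-) = 0.003038 mol.
By Henderson-Hasselbalch, pH = pKa + log([A^-]/[HA]) = 4.74 + log(0.003038/0.001602) = 4.74 + (+0.28) = 5.02.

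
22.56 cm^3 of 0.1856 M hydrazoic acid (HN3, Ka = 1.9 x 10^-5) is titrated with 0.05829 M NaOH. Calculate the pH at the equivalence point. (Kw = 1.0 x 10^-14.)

8.68

n(HN3) = 0.1856 x 0.02256 = 0.004187 mol; V(NaOH) at equivalence = 0.004187/0.05829 = 0.07183 L.
At equivalence all the acid is converted to N3-; total volume = 0.02256 + 0.07183 = 0.09439 L, so [N3-] = 0.004187/0.09439 = 0.04436 M.
Kb = Kw/Ka = 1.0e-14 / 1.9 x 10^-5 = 5.26e-10.
[OH^-] = sqrt(Kb x [N3-]) = sqrt(5.26e-10 x 0.04436) = 4.83e-6 M.
pOH = 5.32, so pH = 14.00 - 5.32 = 8.68.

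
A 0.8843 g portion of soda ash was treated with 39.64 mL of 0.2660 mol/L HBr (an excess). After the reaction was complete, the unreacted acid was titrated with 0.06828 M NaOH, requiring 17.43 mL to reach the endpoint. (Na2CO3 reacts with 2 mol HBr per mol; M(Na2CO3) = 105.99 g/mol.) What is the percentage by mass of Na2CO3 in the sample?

Total n(HBr) added = 0.2660 x 0.03964 = 0.01054 mol.
n(NaOH) used = 0.06828 x 0.01743 = 0.001190 mol, which equals the excess n(HBr).
So n(HBr) consumed by the sample = 0.01054 - 0.001190 = 0.009354 mol.
n(Na2CO3) = 0.009354 / 2 = 0.004677 mol.
mass Na2CO3 = 0.004677 x 105.99 = 0.4957 g, so %Na2CO3 = 0.4957/0.8843 x 100 = 56.1%.

56.1%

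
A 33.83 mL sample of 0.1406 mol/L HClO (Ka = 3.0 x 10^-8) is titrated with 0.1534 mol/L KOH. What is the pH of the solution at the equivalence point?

10.19

n(HClO) = 0.1406 x 0.03383 = 0.004756 mol; V(KOH) at equivalence = 0.004756/0.1534 = 0.03101 L.
At equivalence all the acid is converted to ClO-; total volume = 0.03383 + 0.03101 = 0.06484 L, so [ClO-] = 0.004756/0.06484 = 0.07336 M.
Kb = Kw/Ka = 1.0e-14 / 3.0 x 10^-8 = 3.33e-7.
[OH^-] = sqrt(Kb x [ClO-]) = sqrt(3.33e-7 x 0.07336) = 0.000156 M.
pOH = 3.81, so pH = 14.00 - 3.81 = 10.19.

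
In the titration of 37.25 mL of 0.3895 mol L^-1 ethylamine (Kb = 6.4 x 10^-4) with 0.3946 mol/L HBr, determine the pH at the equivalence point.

5.76

n(C2H5NH2) = 0.3895 x 0.03725 = 0.01451 mol; V(HBr) at equivalence = 0.01451/0.3946 = 0.03677 L.
At equivalence the base is fully converted to C2H5NH3+; total volume = 0.07402 L, so [C2H5NH3+] = 0.01451/0.07402 = 0.1960 M.
Ka(C2H5NH3+) = Kw/Kb = 1.0e-14 / 6.4 x 10^-4 = 1.56e-11.
[H^+] = sqrt(Ka x [C2H5NH3+]) = sqrt(1.56e-11 x 0.1960) = 1.75e-6 M.
pH = -log(1.75e-6) = 5.76.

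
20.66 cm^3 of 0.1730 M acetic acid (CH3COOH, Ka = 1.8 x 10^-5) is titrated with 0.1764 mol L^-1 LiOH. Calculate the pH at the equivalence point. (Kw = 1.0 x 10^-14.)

n(CH3COOH) = 0.1730 x 0.02066 = 0.003574 mol; V(LiOH) at equivalence = 0.003574/0.1764 = 0.02026 L.
At equivalence all the acid is converted to CH3COO-; total volume = 0.02066 + 0.02026 = 0.04092 L, so [CH3COO-] = 0.003574/0.04092 = 0.08734 M.
Kb = Kw/Ka = 1.0e-14 / 1.8 x 10^-5 = 5.56e-10.
[OH^-] = sqrt(Kb x [CH3COO-]) = sqrt(5.56e-10 x 0.08734) = 6.97e-6 M.
pOH = 5.16, so pH = 14.00 - 5.16 = 8.84.

8.84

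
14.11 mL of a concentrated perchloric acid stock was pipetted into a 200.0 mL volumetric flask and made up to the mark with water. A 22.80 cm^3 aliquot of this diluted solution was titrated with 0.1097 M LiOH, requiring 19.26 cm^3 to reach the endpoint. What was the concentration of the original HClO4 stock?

n(LiOH) = 0.1097 x 0.01926 = 0.002113 mol.
n(HClO4) in the aliquot = 0.002113 mol.
[diluted HClO4] = 0.002113 / 0.02280 = 0.09267 M.
Dilution factor = 200.0/14.11 = 14.17, so [stock] = 0.09267 x 14.17 = 1.31 M.

1.31 M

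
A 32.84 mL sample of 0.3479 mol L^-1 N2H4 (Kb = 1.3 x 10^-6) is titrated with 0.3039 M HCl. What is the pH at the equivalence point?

4.45

n(N2H4) = 0.3479 x 0.03284 = 0.01143 mol; V(HCl) at equivalence = 0.01143/0.3039 = 0.03759 L.
At equivalence the base is fully converted to N2H5+; total volume = 0.07043 L, so [N2H5+] = 0.01143/0.07043 = 0.1622 M.
Ka(N2H5+) = Kw/Kb = 1.0e-14 / 1.3 x 10^-6 = 7.69e-9.
[H^+] = sqrt(Ka x [N2H5+]) = sqrt(7.69e-9 x 0.1622) = 3.53e-5 M.
pH = -log(3.53e-5) = 4.45.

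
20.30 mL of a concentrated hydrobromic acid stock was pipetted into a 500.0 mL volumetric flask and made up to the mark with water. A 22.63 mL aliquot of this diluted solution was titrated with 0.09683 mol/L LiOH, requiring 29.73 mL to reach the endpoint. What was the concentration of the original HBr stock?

3.13 M

n(LiOH) = 0.09683 x 0.02973 = 0.002879 mol.
n(HBr) in the aliquot = 0.002879 mol.
[diluted HBr] = 0.002879 / 0.02263 = 0.1272 M.
Dilution factor = 500.0/20.30 = 24.63, so [stock] = 0.1272 x 24.63 = 3.13 M.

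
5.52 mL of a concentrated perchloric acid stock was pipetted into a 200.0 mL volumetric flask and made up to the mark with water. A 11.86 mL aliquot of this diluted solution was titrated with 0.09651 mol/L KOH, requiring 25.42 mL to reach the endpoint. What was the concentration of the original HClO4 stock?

n(KOH) = 0.09651 x 0.02542 = 0.002453 mol.
n(HClO4) in the aliquot = 0.002453 mol.
[diluted HClO4] = 0.002453 / 0.01186 = 0.2069 M.
Dilution factor = 200.0/5.520 = 36.23, so [stock] = 0.2069 x 36.23 = 7.49 M.

7.49 M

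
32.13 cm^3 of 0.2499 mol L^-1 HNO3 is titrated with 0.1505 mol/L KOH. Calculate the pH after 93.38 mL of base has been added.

12.68

n(acid) = 0.2499 x 0.03213 = 0.008029 mol; n(KOH) added = 0.1505 x 0.09338 = 0.01405 mol.
Base is in excess by 0.01405 - 0.008029 = 0.006024 mol in a total volume of 0.1255 L.
[OH^-] = 0.006024/0.1255 = 0.04800 M, so pOH = 1.32 and pH = 14.00 - 1.32 = 12.68.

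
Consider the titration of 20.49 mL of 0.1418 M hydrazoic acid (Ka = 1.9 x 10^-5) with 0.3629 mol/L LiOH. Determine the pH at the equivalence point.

8.86

n(HN3) = 0.1418 x 0.02049 = 0.002905 mol; V(LiOH) at equivalence = 0.002905/0.3629 = 0.008006 L.
At equivalence all the acid is converted to N3-; total volume = 0.02049 + 0.008006 = 0.02850 L, so [N3-] = 0.002905/0.02850 = 0.1020 M.
Kb = Kw/Ka = 1.0e-14 / 1.9 x 10^-5 = 5.26e-10.
[OH^-] = sqrt(Kb x [N3-]) = sqrt(5.26e-10 x 0.1020) = 7.33e-6 M.
pOH = 5.14, so pH = 14.00 - 5.14 = 8.86.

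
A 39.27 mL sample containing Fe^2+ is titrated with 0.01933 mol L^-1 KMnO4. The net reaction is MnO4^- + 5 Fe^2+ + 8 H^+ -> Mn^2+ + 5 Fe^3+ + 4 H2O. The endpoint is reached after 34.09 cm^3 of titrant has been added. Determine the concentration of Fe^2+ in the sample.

0.0839 M

n(KMnO4) = 0.01933 x 0.03409 = 0.0006590 mol.
From the balanced equation, 1 mol KMnO4 reacts with 5 mol Fe^2+, so n(Fe^2+) = 0.0006590 x 5/1 = 0.003295 mol.
[Fe^2+] = 0.003295 / 0.03927 L = 0.0839 M.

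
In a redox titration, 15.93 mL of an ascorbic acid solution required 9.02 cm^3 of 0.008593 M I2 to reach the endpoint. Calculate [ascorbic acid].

0.00487 M

n(I2) = 0.008593 x 0.009020 = 7.751e-5 mol.
From the balanced equation, 1 mol I2 reacts with 1 mol ascorbic acid, so n(ascorbic acid) = 7.751e-5 x 1/1 = 7.751e-5 mol.
[ascorbic acid] = 7.751e-5 / 0.01593 L = 0.00487 M.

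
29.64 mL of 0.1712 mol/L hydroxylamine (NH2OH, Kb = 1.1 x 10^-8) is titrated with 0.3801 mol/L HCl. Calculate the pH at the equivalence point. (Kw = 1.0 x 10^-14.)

3.48

n(NH2OH) = 0.1712 x 0.02964 = 0.005074 mol; V(HCl) at equivalence = 0.005074/0.3801 = 0.01335 L.
At equivalence the base is fully converted to NH3OH+; total volume = 0.04299 L, so [NH3OH+] = 0.005074/0.04299 = 0.1180 M.
Ka(NH3OH+) = Kw/Kb = 1.0e-14 / 1.1 x 10^-8 = 9.09e-7.
[H^+] = sqrt(Ka x [NH3OH+]) = sqrt(9.09e-7 x 0.1180) = 0.000328 M.
pH = -log(0.000328) = 3.48.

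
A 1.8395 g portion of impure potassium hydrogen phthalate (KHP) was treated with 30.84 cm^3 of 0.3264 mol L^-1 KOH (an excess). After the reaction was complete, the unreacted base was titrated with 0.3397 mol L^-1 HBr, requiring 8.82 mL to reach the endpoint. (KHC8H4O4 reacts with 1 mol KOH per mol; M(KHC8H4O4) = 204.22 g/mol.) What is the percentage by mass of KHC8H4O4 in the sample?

Total n(KOH) added = 0.3264 x 0.03084 = 0.01007 mol.
n(HBr) used = 0.3397 x 0.008820 = 0.002996 mol, which equals the excess n(KOH).
So n(KOH) consumed by the sample = 0.01007 - 0.002996 = 0.007070 mol.
n(KHC8H4O4) = 0.007070 / 1 = 0.007070 mol.
mass KHC8H4O4 = 0.007070 x 204.22 = 1.444 g, so %KHC8H4O4 = 1.444/1.8395 x 100 = 78.5%.

78.5%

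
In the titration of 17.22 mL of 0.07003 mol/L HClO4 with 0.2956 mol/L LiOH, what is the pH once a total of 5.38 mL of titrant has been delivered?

12.23

n(acid) = 0.07003 x 0.01722 = 0.001206 mol; n(LiOH) added = 0.2956 x 0.005380 = 0.001590 mol.
Base is in excess by 0.001590 - 0.001206 = 0.0003844 mol in a total volume of 0.02260 L.
[OH^-] = 0.0003844/0.02260 = 0.01701 M, so pOH = 1.77 and pH = 14.00 - 1.77 = 12.23.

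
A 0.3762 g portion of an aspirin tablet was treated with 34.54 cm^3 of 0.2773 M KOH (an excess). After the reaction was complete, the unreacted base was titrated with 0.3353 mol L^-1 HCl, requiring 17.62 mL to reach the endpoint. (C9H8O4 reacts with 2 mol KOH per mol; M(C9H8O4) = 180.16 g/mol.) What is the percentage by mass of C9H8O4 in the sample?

Total n(KOH) added = 0.2773 x 0.03454 = 0.009578 mol.
n(HCl) used = 0.3353 x 0.01762 = 0.005908 mol, which equals the excess n(KOH).
So n(KOH) consumed by the sample = 0.009578 - 0.005908 = 0.003670 mol.
n(C9H8O4) = 0.003670 / 2 = 0.001835 mol.
mass C9H8O4 = 0.001835 x 180.16 = 0.3306 g, so %C9H8O4 = 0.3306/0.3762 x 100 = 87.9%.

87.9%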